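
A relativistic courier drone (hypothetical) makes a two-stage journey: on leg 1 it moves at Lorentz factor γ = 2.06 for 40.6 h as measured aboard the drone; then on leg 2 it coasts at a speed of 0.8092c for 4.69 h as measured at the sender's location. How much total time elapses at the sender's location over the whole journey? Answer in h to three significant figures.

Leg 1: γ = 2.06; Δt_1 = 2.060 × 40.6 = 83.64 h.
Leg 2: 4.69 h is already measured at the sender's location.
Total: 83.64 + 4.690 h.

Δt = 88.3 h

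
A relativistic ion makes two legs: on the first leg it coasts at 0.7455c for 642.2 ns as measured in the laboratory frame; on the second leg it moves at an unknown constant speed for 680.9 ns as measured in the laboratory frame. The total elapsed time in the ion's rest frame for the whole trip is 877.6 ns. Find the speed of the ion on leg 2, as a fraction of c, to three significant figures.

Leg 1: γ = 1/√(1 − 0.7455²) = 1/√0.4442 = 1.500; τ_1 = 642.2/1.500 = 428.0 ns.
Leg 2: speed unknown; τ_2 = 680.9/γ_2.
Total proper time: 428.0 + τ_2 = 877.6, so τ_2 = 877.6 − 428.0 = 449.6 ns.
γ_2 = 680.9/449.6 = 1.515; β = √(1 − 1/γ²) = √0.5641.

β = 0.751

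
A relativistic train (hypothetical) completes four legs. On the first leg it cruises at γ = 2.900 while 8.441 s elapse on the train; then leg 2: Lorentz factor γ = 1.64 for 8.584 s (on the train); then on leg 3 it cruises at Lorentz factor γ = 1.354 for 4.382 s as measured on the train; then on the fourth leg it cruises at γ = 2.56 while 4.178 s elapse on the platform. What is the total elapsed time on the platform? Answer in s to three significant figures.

Δt = 48.7 s

Leg 1: γ = 2.900; Δt_1 = 2.900 × 8.441 = 24.48 s.
Leg 2: γ = 1.64; Δt_2 = 1.640 × 8.584 = 14.08 s.
Leg 3: γ = 1.354; Δt_3 = 1.354 × 4.382 = 5.933 s.
Leg 4: 4.178 s is already measured on the platform.
Total: 24.48 + 14.08 + 5.933 + 4.178 s.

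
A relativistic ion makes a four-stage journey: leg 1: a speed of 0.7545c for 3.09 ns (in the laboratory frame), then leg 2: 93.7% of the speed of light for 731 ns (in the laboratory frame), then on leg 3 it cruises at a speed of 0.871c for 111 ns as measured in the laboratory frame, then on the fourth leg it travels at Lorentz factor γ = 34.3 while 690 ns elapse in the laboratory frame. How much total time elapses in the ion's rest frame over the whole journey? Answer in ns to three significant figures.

Leg 1: γ = 1/√(1 − 0.7545²) = 1/√0.4307 = 1.524; τ_1 = 3.09/1.524 = 2.028 ns.
Leg 2: β = 0.937; γ = 1/√(1 − 0.937²) = 1/√0.1220 = 2.863; τ_2 = 731/2.863 = 255.4 ns.
Leg 3: γ = 1/√(1 − 0.871²) = 1/√0.2414 = 2.035; τ_3 = 111/2.035 = 54.53 ns.
Leg 4: γ = 34.3; τ_4 = 690/34.30 = 20.12 ns.
Total: 2.028 + 255.4 + 54.53 + 20.12 ns.

τ = 332 ns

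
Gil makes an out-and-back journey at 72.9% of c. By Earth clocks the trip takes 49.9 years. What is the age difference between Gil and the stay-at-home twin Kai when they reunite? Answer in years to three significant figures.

Δt − τ = 15.7 years

β = 0.729; γ = 1/√(1 − 0.729²) = 1/√0.4686 = 1.461
Gil's elapsed proper time: τ = 49.9/1.461 = 34.16 years.
Age gap = Δt − τ = 49.9 − 34.16 years.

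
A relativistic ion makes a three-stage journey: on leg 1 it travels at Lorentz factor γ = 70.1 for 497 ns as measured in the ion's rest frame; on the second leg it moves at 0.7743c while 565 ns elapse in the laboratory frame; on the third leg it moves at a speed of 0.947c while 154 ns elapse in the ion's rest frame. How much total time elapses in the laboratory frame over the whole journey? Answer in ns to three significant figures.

Leg 1: γ = 70.1; Δt_1 = 70.10 × 497 = 3.484×10⁴ ns.
Leg 2: 565 ns is already measured in the laboratory frame.
Leg 3: γ = 1/√(1 − 0.947²) = 1/√0.1032 = 3.113; Δt_3 = 3.113 × 154 = 479.4 ns.
Total: 3.484×10⁴ + 565.0 + 479.4 ns.

Δt = 3.59×10⁴ ns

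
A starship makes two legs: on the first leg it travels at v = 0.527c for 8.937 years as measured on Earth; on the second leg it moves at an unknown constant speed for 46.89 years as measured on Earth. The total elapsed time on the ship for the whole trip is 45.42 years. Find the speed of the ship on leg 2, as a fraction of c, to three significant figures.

Leg 1: γ = 1/√(1 − 0.527²) = 1/√0.7223 = 1.177; τ_1 = 8.937/1.177 = 7.595 years.
Leg 2: speed unknown; τ_2 = 46.89/γ_2.
Total proper time: 7.595 + τ_2 = 45.42, so τ_2 = 45.42 − 7.595 = 37.82 years.
γ_2 = 46.89/37.82 = 1.240; β = √(1 − 1/γ²) = √0.3493.

β = 0.591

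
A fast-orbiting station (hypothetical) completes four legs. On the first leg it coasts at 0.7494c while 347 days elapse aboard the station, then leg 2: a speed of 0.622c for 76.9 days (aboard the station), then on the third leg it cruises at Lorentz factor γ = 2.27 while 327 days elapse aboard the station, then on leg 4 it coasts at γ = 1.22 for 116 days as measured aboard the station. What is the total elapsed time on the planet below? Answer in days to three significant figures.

Leg 1: γ = 1/√(1 − 0.7494²) = 1/√0.4384 = 1.510; Δt_1 = 1.510 × 347 = 524.1 days.
Leg 2: γ = 1/√(1 − 0.622²) = 1/√0.6131 = 1.277; Δt_2 = 1.277 × 76.9 = 98.21 days.
Leg 3: γ = 2.27; Δt_3 = 2.270 × 327 = 742.3 days.
Leg 4: γ = 1.22; Δt_4 = 1.220 × 116 = 141.5 days.
Total: 524.1 + 98.21 + 742.3 + 141.5 days.

Δt = 1510 days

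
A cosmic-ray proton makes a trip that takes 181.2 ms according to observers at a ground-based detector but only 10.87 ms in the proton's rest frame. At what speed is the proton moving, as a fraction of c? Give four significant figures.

The proper time is measured in the proton's rest frame (both events occur at the proton's location); Δt is measured at a ground-based detector. γ = Δt/τ = 181.2/10.87 = 16.67.
β = √(1 − 1/γ²) = √(1 − 0.003599) = √0.9964

v = 0.9982c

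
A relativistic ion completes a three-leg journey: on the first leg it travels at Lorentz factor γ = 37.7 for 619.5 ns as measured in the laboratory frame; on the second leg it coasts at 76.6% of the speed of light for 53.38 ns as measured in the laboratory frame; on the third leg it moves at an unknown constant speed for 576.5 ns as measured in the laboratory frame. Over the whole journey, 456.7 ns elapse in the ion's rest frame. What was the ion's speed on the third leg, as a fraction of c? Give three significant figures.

Leg 1: γ = 37.7; τ_1 = 619.5/37.70 = 16.43 ns.
Leg 2: β = 0.766; γ = 1/√(1 − 0.766²) = 1/√0.4132 = 1.556; τ_2 = 53.38/1.556 = 34.31 ns.
Leg 3: speed unknown; τ_3 = 576.5/γ_3.
Total proper time: 16.43 + 34.31 + τ_3 = 456.7, so τ_3 = 456.7 − 50.75 = 406.0 ns.
γ_3 = 576.5/406.0 = 1.420; β = √(1 − 1/γ²) = √0.5041.

β = 0.710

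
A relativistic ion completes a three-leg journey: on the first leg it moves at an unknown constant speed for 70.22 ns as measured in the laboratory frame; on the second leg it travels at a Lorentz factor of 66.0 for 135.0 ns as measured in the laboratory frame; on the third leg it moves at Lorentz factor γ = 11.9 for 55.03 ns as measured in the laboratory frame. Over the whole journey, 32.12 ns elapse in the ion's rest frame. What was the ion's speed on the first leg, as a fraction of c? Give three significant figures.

β = 0.932

Leg 1: speed unknown; τ_1 = 70.22/γ_1.
Leg 2: γ = 66.0; τ_2 = 135.0/66.00 = 2.045 ns.
Leg 3: γ = 11.9; τ_3 = 55.03/11.90 = 4.624 ns.
Total proper time: τ_1 + 2.045 + 4.624 = 32.12, so τ_1 = 32.12 − 6.670 = 25.45 ns.
γ_1 = 70.22/25.45 = 2.759; β = √(1 − 1/γ²) = √0.8686.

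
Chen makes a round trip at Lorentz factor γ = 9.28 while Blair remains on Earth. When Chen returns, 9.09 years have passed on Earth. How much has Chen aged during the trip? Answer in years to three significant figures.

τ = 0.980 years

γ = 9.28
Chen's clock measures proper time along the trip: τ = Δt/γ = 9.09/9.280 years.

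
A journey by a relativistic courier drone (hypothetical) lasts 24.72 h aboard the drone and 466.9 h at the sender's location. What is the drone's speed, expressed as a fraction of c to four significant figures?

The proper time is measured aboard the drone (both events occur at the drone's location); Δt is measured at the sender's location. γ = Δt/τ = 466.9/24.72 = 18.89.
β = √(1 − 1/γ²) = √(1 − 0.002803) = √0.9972

v = 0.9986c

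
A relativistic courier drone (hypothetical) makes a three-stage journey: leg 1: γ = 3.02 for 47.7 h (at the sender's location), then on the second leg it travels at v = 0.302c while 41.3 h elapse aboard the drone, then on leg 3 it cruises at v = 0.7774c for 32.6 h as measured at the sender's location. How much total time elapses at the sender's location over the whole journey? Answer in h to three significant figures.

Δt = 124 h

Leg 1: 47.7 h is already measured at the sender's location.
Leg 2: γ = 1/√(1 − 0.302²) = 1/√0.9088 = 1.049; Δt_2 = 1.049 × 41.3 = 43.32 h.
Leg 3: 32.6 h is already measured at the sender's location.
Total: 47.70 + 43.32 + 32.60 h.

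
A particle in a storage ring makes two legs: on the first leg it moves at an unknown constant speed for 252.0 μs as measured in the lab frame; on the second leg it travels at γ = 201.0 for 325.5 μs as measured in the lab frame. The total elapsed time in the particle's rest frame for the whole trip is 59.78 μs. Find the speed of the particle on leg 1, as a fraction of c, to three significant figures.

Leg 1: speed unknown; τ_1 = 252.0/γ_1.
Leg 2: γ = 201.0; τ_2 = 325.5/201.0 = 1.619 μs.
Total proper time: τ_1 + 1.619 = 59.78, so τ_1 = 59.78 − 1.619 = 58.16 μs.
γ_1 = 252.0/58.16 = 4.333; β = √(1 − 1/γ²) = √0.9467.

β = 0.973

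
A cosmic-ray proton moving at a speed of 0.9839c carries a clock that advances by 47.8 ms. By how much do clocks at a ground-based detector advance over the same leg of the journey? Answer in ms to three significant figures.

γ = 1/√(1 − 0.9839²) = 1/√0.03194 = 5.595
The interval measured in the proton's rest frame is the proper time (both events occur at the same place in that frame); the lab-frame interval is Δt = γτ = 5.595 × 47.8 ms.

Δt = 267 ms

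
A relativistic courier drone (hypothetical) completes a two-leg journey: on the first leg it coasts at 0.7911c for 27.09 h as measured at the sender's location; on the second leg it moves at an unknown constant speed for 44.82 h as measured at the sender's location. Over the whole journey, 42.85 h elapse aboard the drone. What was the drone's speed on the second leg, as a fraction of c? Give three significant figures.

β = 0.810

Leg 1: γ = 1/√(1 − 0.7911²) = 1/√0.3742 = 1.635; τ_1 = 27.09/1.635 = 16.57 h.
Leg 2: speed unknown; τ_2 = 44.82/γ_2.
Total proper time: 16.57 + τ_2 = 42.85, so τ_2 = 42.85 − 16.57 = 26.28 h.
γ_2 = 44.82/26.28 = 1.706; β = √(1 − 1/γ²) = √0.6562.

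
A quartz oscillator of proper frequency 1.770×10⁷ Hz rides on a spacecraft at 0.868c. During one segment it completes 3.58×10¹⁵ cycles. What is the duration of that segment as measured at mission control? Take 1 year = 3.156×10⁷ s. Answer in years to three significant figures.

γ = 1/√(1 − 0.868²) = 1/√0.2466 = 2.014
Proper time for N cycles: τ = N/f = 3.58×10¹⁵/(1.770×10⁷) = 2.023×10⁸ s = 6.409 years.
Lab-frame duration Δt = γτ = 2.014 × 6.409 = 12.91 years.

Δt = 12.9 years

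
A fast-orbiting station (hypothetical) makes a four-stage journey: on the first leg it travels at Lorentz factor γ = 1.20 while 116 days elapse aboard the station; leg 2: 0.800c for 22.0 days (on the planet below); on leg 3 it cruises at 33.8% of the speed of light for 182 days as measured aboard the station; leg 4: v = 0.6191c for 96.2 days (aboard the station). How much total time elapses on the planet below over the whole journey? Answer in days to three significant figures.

Leg 1: γ = 1.20; Δt_1 = 1.200 × 116 = 139.2 days.
Leg 2: 22.0 days is already measured on the planet below.
Leg 3: β = 0.338; γ = 1/√(1 − 0.338²) = 1/√0.8858 = 1.063; Δt_3 = 1.063 × 182 = 193.4 days.
Leg 4: γ = 1/√(1 − 0.6191²) = 1/√0.6167 = 1.273; Δt_4 = 1.273 × 96.2 = 122.5 days.
Total: 139.2 + 22.00 + 193.4 + 122.5 days.

Δt = 477 days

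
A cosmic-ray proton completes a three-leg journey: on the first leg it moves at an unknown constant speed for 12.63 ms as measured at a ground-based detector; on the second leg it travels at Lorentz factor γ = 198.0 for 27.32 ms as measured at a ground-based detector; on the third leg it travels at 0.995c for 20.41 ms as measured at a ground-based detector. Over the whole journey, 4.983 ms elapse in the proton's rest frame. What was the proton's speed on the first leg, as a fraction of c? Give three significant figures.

Leg 1: speed unknown; τ_1 = 12.63/γ_1.
Leg 2: γ = 198.0; τ_2 = 27.32/198.0 = 0.1380 ms.
Leg 3: γ = 1/√(1 − 0.995²) = 1/√0.009975 = 10.01; τ_3 = 20.41/10.01 = 2.038 ms.
Total proper time: τ_1 + 0.1380 + 2.038 = 4.983, so τ_1 = 4.983 − 2.176 = 2.807 ms.
γ_1 = 12.63/2.807 = 4.500; β = √(1 − 1/γ²) = √0.9506.

β = 0.975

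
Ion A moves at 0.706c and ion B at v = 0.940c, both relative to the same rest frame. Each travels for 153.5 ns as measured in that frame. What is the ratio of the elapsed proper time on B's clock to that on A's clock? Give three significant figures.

A: γ = 1/√(1 − 0.706²) = 1/√0.5016 = 1.412. B: γ = 1/√(1 − 0.940²) = 1/√0.1164 = 2.931.
τ_A/τ_B = γ_B/γ_A = 2.931/1.412 = 2.076, so τ_B/τ_A = 0.4817.

τ_B/τ_A = 0.482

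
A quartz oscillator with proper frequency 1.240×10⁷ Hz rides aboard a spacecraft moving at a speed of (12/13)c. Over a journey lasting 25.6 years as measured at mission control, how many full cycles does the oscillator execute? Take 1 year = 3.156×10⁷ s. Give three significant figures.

γ = 1/√(1 − (12/13)²) = 13/5 = 2.600
The oscillator's own cycle count is N = f × τ where τ is the proper time aboard the spacecraft. τ = Δt/γ = 25.6/2.600 = 9.846 years = 3.107×10⁸ s.
N = 1.240×10⁷ × 3.107×10⁸ = 3.853×10¹⁵.

N = 3.85×10¹⁵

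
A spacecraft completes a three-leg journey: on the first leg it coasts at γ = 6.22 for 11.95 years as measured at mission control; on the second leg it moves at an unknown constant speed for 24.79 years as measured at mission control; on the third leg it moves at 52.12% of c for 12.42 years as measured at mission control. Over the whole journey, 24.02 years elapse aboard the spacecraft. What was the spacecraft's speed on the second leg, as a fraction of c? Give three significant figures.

Leg 1: γ = 6.22; τ_1 = 11.95/6.220 = 1.921 years.
Leg 2: speed unknown; τ_2 = 24.79/γ_2.
Leg 3: β = 0.5212; γ = 1/√(1 − 0.5212²) = 1/√0.7284 = 1.172; τ_3 = 12.42/1.172 = 10.60 years.
Total proper time: 1.921 + τ_2 + 10.60 = 24.02, so τ_2 = 24.02 − 12.52 = 11.50 years.
γ_2 = 24.79/11.50 = 2.156; β = √(1 − 1/γ²) = √0.7848.

β = 0.886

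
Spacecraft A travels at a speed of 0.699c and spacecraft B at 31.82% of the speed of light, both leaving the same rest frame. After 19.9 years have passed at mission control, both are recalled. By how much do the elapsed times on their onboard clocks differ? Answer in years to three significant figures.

|τ_A − τ_B| = 4.63 years

A: γ = 1/√(1 − 0.699²) = 1/√0.5114 = 1.398; τ_A = 19.9/1.398 = 14.23 years.
B: β = 0.3182; γ = 1/√(1 − 0.3182²) = 1/√0.8987 = 1.055; τ_B = 19.9/1.055 = 18.87 years.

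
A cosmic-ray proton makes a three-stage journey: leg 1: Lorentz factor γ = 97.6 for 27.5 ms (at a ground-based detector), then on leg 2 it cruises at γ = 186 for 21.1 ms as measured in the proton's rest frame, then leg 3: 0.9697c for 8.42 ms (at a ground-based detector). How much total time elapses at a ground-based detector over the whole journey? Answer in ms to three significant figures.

Δt = 3960 ms

Leg 1: 27.5 ms is already measured at a ground-based detector.
Leg 2: γ = 186; Δt_2 = 186.0 × 21.1 = 3925 ms.
Leg 3: 8.42 ms is already measured at a ground-based detector.
Total: 27.50 + 3925 + 8.420 ms.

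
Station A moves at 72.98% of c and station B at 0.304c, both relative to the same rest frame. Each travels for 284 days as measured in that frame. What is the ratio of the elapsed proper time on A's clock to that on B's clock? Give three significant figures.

A: β = 0.7298; γ = 1/√(1 − 0.7298²) = 1/√0.4674 = 1.463. B: γ = 1/√(1 − 0.304²) = 1/√0.9076 = 1.050.
τ_A/τ_B = γ_B/γ_A = 1.050/1.463 = 0.7176, so τ_A/τ_B = 0.7176.

τ_A/τ_B = 0.718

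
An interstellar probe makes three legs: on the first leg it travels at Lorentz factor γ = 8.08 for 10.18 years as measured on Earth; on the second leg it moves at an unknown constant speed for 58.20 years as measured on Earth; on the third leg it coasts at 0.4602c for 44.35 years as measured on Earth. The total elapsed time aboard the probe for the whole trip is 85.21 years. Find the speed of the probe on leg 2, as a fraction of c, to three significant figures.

Leg 1: γ = 8.08; τ_1 = 10.18/8.080 = 1.260 years.
Leg 2: speed unknown; τ_2 = 58.20/γ_2.
Leg 3: γ = 1/√(1 − 0.4602²) = 1/√0.7882 = 1.126; τ_3 = 44.35/1.126 = 39.37 years.
Total proper time: 1.260 + τ_2 + 39.37 = 85.21, so τ_2 = 85.21 − 40.63 = 44.58 years.
γ_2 = 58.20/44.58 = 1.306; β = √(1 − 1/γ²) = √0.4134.

β = 0.643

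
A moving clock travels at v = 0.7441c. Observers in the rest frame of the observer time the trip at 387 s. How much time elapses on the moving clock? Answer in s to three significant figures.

γ = 1/√(1 − 0.7441²) = 1/√0.4463 = 1.497
The interval measured in the rest frame of the observer is the dilated one; the clock on the moving clock measures the proper time τ = Δt/γ = 387/1.497 s.

τ = 259 s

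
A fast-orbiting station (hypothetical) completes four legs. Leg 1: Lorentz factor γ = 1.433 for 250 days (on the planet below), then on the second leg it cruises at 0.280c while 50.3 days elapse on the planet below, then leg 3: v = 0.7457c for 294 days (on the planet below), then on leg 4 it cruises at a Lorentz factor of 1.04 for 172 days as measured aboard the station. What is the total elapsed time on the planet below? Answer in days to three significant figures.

Leg 1: 250 days is already measured on the planet below.
Leg 2: 50.3 days is already measured on the planet below.
Leg 3: 294 days is already measured on the planet below.
Leg 4: γ = 1.04; Δt_4 = 1.040 × 172 = 178.9 days.
Total: 250.0 + 50.30 + 294.0 + 178.9 days.

Δt = 773 days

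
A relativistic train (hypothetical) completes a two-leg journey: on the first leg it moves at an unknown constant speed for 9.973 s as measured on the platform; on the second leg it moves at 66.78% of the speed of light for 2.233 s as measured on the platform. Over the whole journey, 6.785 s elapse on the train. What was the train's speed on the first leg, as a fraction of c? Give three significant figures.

Leg 1: speed unknown; τ_1 = 9.973/γ_1.
Leg 2: β = 0.6678; γ = 1/√(1 − 0.6678²) = 1/√0.5540 = 1.343; τ_2 = 2.233/1.343 = 1.662 s.
Total proper time: τ_1 + 1.662 = 6.785, so τ_1 = 6.785 − 1.662 = 5.123 s.
γ_1 = 9.973/5.123 = 1.947; β = √(1 − 1/γ²) = √0.7361.

β = 0.858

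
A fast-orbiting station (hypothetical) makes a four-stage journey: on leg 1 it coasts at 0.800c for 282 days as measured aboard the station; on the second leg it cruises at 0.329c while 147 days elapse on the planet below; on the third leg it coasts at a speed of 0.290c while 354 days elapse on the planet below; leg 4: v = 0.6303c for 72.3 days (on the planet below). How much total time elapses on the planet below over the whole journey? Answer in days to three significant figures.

Δt = 1040 days

Leg 1: γ = 1/√(1 − 0.800²) = 5/3 ≈ 1.667; Δt_1 = 1.667 × 282 = 470.0 days.
Leg 2: 147 days is already measured on the planet below.
Leg 3: 354 days is already measured on the planet below.
Leg 4: 72.3 days is already measured on the planet below.
Total: 470.0 + 147.0 + 354.0 + 72.30 days.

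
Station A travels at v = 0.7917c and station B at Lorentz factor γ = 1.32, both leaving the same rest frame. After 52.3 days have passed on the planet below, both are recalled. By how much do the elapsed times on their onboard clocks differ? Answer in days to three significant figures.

|τ_A − τ_B| = 7.67 days

A: γ = 1/√(1 − 0.7917²) = 1/√0.3732 = 1.637; τ_A = 52.3/1.637 = 31.95 days.
B: γ = 1.32; τ_B = 52.3/1.320 = 39.62 days.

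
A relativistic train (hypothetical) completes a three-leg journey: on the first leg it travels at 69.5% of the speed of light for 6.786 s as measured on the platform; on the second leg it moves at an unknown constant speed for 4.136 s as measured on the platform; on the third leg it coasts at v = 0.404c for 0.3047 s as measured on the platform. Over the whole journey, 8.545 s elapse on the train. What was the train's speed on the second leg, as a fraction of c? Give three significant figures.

β = 0.574

Leg 1: β = 0.695; γ = 1/√(1 − 0.695²) = 1/√0.5170 = 1.391; τ_1 = 6.786/1.391 = 4.879 s.
Leg 2: speed unknown; τ_2 = 4.136/γ_2.
Leg 3: γ = 1/√(1 − 0.404²) = 1/√0.8368 = 1.093; τ_3 = 0.3047/1.093 = 0.2787 s.
Total proper time: 4.879 + τ_2 + 0.2787 = 8.545, so τ_2 = 8.545 − 5.158 = 3.387 s.
γ_2 = 4.136/3.387 = 1.221; β = √(1 − 1/γ²) = √0.3294.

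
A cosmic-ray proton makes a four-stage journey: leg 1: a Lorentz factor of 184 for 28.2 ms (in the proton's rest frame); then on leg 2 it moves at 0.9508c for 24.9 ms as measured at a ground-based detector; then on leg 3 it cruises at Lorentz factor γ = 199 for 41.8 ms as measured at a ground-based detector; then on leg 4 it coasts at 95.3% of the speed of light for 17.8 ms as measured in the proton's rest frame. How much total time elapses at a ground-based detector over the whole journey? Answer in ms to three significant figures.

Δt = 5310 ms

Leg 1: γ = 184; Δt_1 = 184.0 × 28.2 = 5189 ms.
Leg 2: 24.9 ms is already measured at a ground-based detector.
Leg 3: 41.8 ms is already measured at a ground-based detector.
Leg 4: β = 0.953; γ = 1/√(1 − 0.953²) = 1/√0.09179 = 3.301; Δt_4 = 3.301 × 17.8 = 58.75 ms.
Total: 5189 + 24.90 + 41.80 + 58.75 ms.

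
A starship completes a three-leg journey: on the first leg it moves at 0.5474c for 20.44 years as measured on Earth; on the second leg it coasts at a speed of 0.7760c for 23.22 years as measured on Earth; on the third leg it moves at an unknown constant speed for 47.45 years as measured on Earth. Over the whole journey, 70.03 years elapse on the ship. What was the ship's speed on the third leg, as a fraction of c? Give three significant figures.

Leg 1: γ = 1/√(1 − 0.5474²) = 1/√0.7004 = 1.195; τ_1 = 20.44/1.195 = 17.11 years.
Leg 2: γ = 1/√(1 − 0.7760²) = 1/√0.3978 = 1.585; τ_2 = 23.22/1.585 = 14.65 years.
Leg 3: speed unknown; τ_3 = 47.45/γ_3.
Total proper time: 17.11 + 14.65 + τ_3 = 70.03, so τ_3 = 70.03 − 31.75 = 38.28 years.
γ_3 = 47.45/38.28 = 1.240; β = √(1 − 1/γ²) = √0.3492.

β = 0.591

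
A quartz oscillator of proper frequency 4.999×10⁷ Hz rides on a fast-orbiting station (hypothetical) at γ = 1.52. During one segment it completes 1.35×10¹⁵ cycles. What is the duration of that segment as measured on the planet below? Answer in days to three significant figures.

γ = 1.52
Proper time for N cycles: τ = N/f = 1.35×10¹⁵/(4.999×10⁷) = 2.701×10⁷ s = 312.6 days.
Lab-frame duration Δt = γτ = 1.520 × 312.6 = 475.1 days.

Δt = 475 days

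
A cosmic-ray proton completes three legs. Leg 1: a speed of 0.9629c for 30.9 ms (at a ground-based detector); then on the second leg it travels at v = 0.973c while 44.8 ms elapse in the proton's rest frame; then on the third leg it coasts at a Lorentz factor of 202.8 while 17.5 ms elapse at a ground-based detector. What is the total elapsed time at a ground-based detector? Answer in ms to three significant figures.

Leg 1: 30.9 ms is already measured at a ground-based detector.
Leg 2: γ = 1/√(1 − 0.973²) = 1/√0.05327 = 4.333; Δt_2 = 4.333 × 44.8 = 194.1 ms.
Leg 3: 17.5 ms is already measured at a ground-based detector.
Total: 30.90 + 194.1 + 17.50 ms.

Δt = 243 ms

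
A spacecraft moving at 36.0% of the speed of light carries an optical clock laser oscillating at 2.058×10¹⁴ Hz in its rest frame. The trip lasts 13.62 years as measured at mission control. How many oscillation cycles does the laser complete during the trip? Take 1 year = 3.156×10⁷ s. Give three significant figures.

N = 8.25×10²²

β = 0.360; γ = 1/√(1 − 0.360²) = 1/√0.8704 = 1.072
The oscillator's own cycle count is N = f × τ where τ is the proper time aboard the spacecraft. τ = Δt/γ = 13.62/1.072 = 12.71 years = 4.010×10⁸ s.
N = 2.058×10¹⁴ × 4.010×10⁸ = 8.253×10²².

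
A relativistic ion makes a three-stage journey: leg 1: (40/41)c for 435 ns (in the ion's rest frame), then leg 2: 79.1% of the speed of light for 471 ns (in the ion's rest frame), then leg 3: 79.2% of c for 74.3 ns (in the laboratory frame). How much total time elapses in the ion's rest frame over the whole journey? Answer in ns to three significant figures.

τ = 951 ns

Leg 1: 435 ns is already measured in the ion's rest frame.
Leg 2: 471 ns is already measured in the ion's rest frame.
Leg 3: β = 0.792; γ = 1/√(1 − 0.792²) = 1/√0.3727 = 1.638; τ_3 = 74.3/1.638 = 45.36 ns.
Total: 435.0 + 471.0 + 45.36 ns.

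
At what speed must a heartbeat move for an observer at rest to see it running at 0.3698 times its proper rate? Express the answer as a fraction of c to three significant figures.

Rate ratio = 1/γ, so γ = 1/0.3698 = 2.704.
β = √(1 − 1/γ²) = √(1 − 0.3698²) = √0.8632

β = 0.929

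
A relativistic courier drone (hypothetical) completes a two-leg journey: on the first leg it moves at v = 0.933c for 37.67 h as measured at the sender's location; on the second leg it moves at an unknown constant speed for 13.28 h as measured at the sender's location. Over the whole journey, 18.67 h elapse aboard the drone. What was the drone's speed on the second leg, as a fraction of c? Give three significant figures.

β = 0.923

Leg 1: γ = 1/√(1 − 0.933²) = 1/√0.1295 = 2.779; τ_1 = 37.67/2.779 = 13.56 h.
Leg 2: speed unknown; τ_2 = 13.28/γ_2.
Total proper time: 13.56 + τ_2 = 18.67, so τ_2 = 18.67 − 13.56 = 5.113 h.
γ_2 = 13.28/5.113 = 2.597; β = √(1 − 1/γ²) = √0.8517.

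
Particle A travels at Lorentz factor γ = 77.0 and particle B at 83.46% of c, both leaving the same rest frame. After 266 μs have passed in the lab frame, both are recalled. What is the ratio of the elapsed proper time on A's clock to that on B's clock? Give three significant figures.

A: γ = 77.0. B: β = 0.8346; γ = 1/√(1 − 0.8346²) = 1/√0.3034 = 1.815.
τ_A/τ_B = γ_B/γ_A = 1.815/77.00 = 0.02358, so τ_A/τ_B = 0.02358.

τ_A/τ_B = 0.0236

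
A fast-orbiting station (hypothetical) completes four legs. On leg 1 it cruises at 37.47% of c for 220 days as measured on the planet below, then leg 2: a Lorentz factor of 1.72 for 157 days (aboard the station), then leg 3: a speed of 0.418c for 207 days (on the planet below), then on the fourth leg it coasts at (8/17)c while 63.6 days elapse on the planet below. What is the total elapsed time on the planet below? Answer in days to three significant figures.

Leg 1: 220 days is already measured on the planet below.
Leg 2: γ = 1.72; Δt_2 = 1.720 × 157 = 270.0 days.
Leg 3: 207 days is already measured on the planet below.
Leg 4: 63.6 days is already measured on the planet below.
Total: 220.0 + 270.0 + 207.0 + 63.60 days.

Δt = 761 days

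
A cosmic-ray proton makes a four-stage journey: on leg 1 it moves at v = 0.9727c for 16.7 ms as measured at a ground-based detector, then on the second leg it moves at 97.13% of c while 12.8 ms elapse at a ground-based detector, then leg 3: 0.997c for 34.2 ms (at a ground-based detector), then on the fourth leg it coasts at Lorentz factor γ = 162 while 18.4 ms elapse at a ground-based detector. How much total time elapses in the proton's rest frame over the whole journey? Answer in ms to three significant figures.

τ = 9.68 ms

Leg 1: γ = 1/√(1 − 0.9727²) = 1/√0.05385 = 4.309; τ_1 = 16.7/4.309 = 3.876 ms.
Leg 2: β = 0.9713; γ = 1/√(1 − 0.9713²) = 1/√0.05658 = 4.204; τ_2 = 12.8/4.204 = 3.045 ms.
Leg 3: γ = 1/√(1 − 0.997²) = 1/√0.005991 = 12.92; τ_3 = 34.2/12.92 = 2.647 ms.
Leg 4: γ = 162; τ_4 = 18.4/162.0 = 0.1136 ms.
Total: 3.876 + 3.045 + 2.647 + 0.1136 ms.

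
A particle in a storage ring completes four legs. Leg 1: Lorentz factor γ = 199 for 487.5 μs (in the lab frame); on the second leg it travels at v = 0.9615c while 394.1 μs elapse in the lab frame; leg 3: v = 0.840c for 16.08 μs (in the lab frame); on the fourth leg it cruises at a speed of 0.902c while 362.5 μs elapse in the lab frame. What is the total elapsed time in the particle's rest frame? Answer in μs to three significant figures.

τ = 276 μs

Leg 1: γ = 199; τ_1 = 487.5/199.0 = 2.450 μs.
Leg 2: γ = 1/√(1 − 0.9615²) = 1/√0.07552 = 3.639; τ_2 = 394.1/3.639 = 108.3 μs.
Leg 3: γ = 1/√(1 − 0.840²) = 1/√0.2944 = 1.843; τ_3 = 16.08/1.843 = 8.725 μs.
Leg 4: γ = 1/√(1 − 0.902²) = 1/√0.1864 = 2.316; τ_4 = 362.5/2.316 = 156.5 μs.
Total: 2.450 + 108.3 + 8.725 + 156.5 μs.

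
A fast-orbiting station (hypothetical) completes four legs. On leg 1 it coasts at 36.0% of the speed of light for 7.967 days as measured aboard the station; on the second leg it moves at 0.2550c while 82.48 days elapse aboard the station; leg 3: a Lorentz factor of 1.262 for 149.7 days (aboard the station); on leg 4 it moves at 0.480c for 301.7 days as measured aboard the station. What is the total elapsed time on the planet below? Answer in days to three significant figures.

Leg 1: β = 0.360; γ = 1/√(1 − 0.360²) = 1/√0.8704 = 1.072; Δt_1 = 1.072 × 7.967 = 8.540 days.
Leg 2: γ = 1/√(1 − 0.2550²) = 1/√0.9350 = 1.034; Δt_2 = 1.034 × 82.48 = 85.30 days.
Leg 3: γ = 1.262; Δt_3 = 1.262 × 149.7 = 188.9 days.
Leg 4: γ = 1/√(1 − 0.480²) = 1/√0.7696 = 1.140; Δt_4 = 1.140 × 301.7 = 343.9 days.
Total: 8.540 + 85.30 + 188.9 + 343.9 days.

Δt = 627 days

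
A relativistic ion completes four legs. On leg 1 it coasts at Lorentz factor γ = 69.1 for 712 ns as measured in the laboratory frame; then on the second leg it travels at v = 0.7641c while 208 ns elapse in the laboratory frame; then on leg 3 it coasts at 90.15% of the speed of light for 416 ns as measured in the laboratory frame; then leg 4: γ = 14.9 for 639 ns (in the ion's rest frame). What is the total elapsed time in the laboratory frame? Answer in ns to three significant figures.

Δt = 1.09×10⁴ ns

Leg 1: 712 ns is already measured in the laboratory frame.
Leg 2: 208 ns is already measured in the laboratory frame.
Leg 3: 416 ns is already measured in the laboratory frame.
Leg 4: γ = 14.9; Δt_4 = 14.90 × 639 = 9521 ns.
Total: 712.0 + 208.0 + 416.0 + 9521 ns.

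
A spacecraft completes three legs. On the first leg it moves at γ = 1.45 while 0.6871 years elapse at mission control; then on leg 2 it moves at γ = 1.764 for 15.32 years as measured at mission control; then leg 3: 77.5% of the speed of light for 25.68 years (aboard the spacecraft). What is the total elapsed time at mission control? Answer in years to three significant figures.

Leg 1: 0.6871 years is already measured at mission control.
Leg 2: 15.32 years is already measured at mission control.
Leg 3: β = 0.775; γ = 1/√(1 − 0.775²) = 1/√0.3994 = 1.582; Δt_3 = 1.582 × 25.68 = 40.64 years.
Total: 0.6871 + 15.32 + 40.64 years.

Δt = 56.6 years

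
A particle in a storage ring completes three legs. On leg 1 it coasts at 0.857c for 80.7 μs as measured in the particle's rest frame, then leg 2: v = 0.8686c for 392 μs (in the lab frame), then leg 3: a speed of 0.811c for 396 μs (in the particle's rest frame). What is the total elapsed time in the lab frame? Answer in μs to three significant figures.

Leg 1: γ = 1/√(1 − 0.857²) = 1/√0.2656 = 1.941; Δt_1 = 1.941 × 80.7 = 156.6 μs.
Leg 2: 392 μs is already measured in the lab frame.
Leg 3: γ = 1/√(1 − 0.811²) = 1/√0.3423 = 1.709; Δt_3 = 1.709 × 396 = 676.9 μs.
Total: 156.6 + 392.0 + 676.9 μs.

Δt = 1230 μs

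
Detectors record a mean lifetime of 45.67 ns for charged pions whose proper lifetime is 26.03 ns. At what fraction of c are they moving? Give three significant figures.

γ = Δt/τ₀ = 45.67/26.03 = 1.755
β = √(1 − 1/γ²) = √(1 − 0.3249) = √0.6751

v = 0.822c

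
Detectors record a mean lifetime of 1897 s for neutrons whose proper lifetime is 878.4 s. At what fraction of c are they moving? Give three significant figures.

v = 0.886c

γ = Δt/τ₀ = 1897/878.4 = 2.160
β = √(1 − 1/γ²) = √(1 − 0.2144) = √0.7856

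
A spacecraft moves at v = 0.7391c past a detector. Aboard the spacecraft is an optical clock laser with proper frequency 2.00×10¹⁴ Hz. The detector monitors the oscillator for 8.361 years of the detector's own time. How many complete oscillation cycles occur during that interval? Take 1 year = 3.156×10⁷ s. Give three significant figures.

N = 3.55×10²²

γ = 1/√(1 − 0.7391²) = 1/√0.4537 = 1.485
During 8.361 years of lab time, the oscillator's proper time advances by τ = Δt/γ = 8.361/1.485 = 5.632 years = 1.777×10⁸ s.
N = f × τ = 2.00×10¹⁴ × 1.777×10⁸ = 3.555×10²².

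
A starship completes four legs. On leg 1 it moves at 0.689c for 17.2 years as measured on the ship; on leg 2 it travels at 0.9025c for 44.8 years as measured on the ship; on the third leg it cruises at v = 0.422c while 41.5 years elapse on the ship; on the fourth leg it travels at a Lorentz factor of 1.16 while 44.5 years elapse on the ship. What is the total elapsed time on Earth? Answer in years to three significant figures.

Leg 1: γ = 1/√(1 − 0.689²) = 1/√0.5253 = 1.380; Δt_1 = 1.380 × 17.2 = 23.73 years.
Leg 2: γ = 1/√(1 − 0.9025²) = 1/√0.1855 = 2.322; Δt_2 = 2.322 × 44.8 = 104.0 years.
Leg 3: γ = 1/√(1 − 0.422²) = 1/√0.8219 = 1.103; Δt_3 = 1.103 × 41.5 = 45.78 years.
Leg 4: γ = 1.16; Δt_4 = 1.160 × 44.5 = 51.62 years.
Total: 23.73 + 104.0 + 45.78 + 51.62 years.

Δt = 225 years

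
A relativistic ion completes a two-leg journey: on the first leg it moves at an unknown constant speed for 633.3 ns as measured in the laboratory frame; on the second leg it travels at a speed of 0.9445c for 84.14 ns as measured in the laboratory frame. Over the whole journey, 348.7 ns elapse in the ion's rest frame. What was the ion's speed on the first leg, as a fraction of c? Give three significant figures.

β = 0.862

Leg 1: speed unknown; τ_1 = 633.3/γ_1.
Leg 2: γ = 1/√(1 − 0.9445²) = 1/√0.1079 = 3.044; τ_2 = 84.14/3.044 = 27.64 ns.
Total proper time: τ_1 + 27.64 = 348.7, so τ_1 = 348.7 − 27.64 = 321.1 ns.
γ_1 = 633.3/321.1 = 1.973; β = √(1 − 1/γ²) = √0.7430.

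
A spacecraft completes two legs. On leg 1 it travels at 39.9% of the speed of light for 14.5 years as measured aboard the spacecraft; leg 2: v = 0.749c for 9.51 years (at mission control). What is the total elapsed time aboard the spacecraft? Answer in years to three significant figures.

Leg 1: 14.5 years is already measured aboard the spacecraft.
Leg 2: γ = 1/√(1 − 0.749²) = 1/√0.4390 = 1.509; τ_2 = 9.51/1.509 = 6.301 years.
Total: 14.50 + 6.301 years.

τ = 20.8 years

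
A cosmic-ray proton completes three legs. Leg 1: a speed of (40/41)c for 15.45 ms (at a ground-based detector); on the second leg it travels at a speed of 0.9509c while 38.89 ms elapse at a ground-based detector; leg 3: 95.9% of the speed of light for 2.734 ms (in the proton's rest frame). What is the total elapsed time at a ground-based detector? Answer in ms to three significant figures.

Δt = 64.0 ms

Leg 1: 15.45 ms is already measured at a ground-based detector.
Leg 2: 38.89 ms is already measured at a ground-based detector.
Leg 3: β = 0.959; γ = 1/√(1 − 0.959²) = 1/√0.08032 = 3.529; Δt_3 = 3.529 × 2.734 = 9.647 ms.
Total: 15.45 + 38.89 + 9.647 ms.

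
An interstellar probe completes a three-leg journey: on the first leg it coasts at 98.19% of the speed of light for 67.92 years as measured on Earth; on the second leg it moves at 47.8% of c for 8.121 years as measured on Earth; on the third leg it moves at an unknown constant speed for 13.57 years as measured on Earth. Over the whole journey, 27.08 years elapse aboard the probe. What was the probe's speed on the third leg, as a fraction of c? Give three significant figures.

β = 0.853

Leg 1: β = 0.9819; γ = 1/√(1 − 0.9819²) = 1/√0.03587 = 5.280; τ_1 = 67.92/5.280 = 12.86 years.
Leg 2: β = 0.478; γ = 1/√(1 − 0.478²) = 1/√0.7715 = 1.138; τ_2 = 8.121/1.138 = 7.133 years.
Leg 3: speed unknown; τ_3 = 13.57/γ_3.
Total proper time: 12.86 + 7.133 + τ_3 = 27.08, so τ_3 = 27.08 − 20.00 = 7.083 years.
γ_3 = 13.57/7.083 = 1.916; β = √(1 − 1/γ²) = √0.7276.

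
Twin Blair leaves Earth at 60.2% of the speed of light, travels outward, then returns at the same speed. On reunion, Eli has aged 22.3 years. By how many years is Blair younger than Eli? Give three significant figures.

β = 0.602; γ = 1/√(1 − 0.602²) = 1/√0.6376 = 1.252
Blair's elapsed proper time: τ = 22.3/1.252 = 17.81 years.
Age gap = Δt − τ = 22.3 − 17.81 years.

Δt − τ = 4.49 years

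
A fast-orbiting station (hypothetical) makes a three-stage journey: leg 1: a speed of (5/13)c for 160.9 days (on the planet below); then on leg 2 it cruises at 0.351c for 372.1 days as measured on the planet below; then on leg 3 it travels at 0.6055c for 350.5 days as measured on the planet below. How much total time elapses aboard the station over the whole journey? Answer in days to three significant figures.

Leg 1: γ = 1/√(1 − (5/13)²) = 13/12 ≈ 1.083; τ_1 = 160.9/1.083 = 148.5 days.
Leg 2: γ = 1/√(1 − 0.351²) = 1/√0.8768 = 1.068; τ_2 = 372.1/1.068 = 348.4 days.
Leg 3: γ = 1/√(1 − 0.6055²) = 1/√0.6334 = 1.257; τ_3 = 350.5/1.257 = 278.9 days.
Total: 148.5 + 348.4 + 278.9 days.

τ = 776 days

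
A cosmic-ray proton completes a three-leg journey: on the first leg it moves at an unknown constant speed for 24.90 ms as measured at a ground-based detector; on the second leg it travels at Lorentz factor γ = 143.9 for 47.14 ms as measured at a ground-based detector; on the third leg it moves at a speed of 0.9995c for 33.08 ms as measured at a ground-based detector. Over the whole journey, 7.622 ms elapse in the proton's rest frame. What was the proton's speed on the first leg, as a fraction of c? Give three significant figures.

Leg 1: speed unknown; τ_1 = 24.90/γ_1.
Leg 2: γ = 143.9; τ_2 = 47.14/143.9 = 0.3276 ms.
Leg 3: γ = 1/√(1 − 0.9995²) = 1/√9.997×10⁻⁴ = 31.63; τ_3 = 33.08/31.63 = 1.046 ms.
Total proper time: τ_1 + 0.3276 + 1.046 = 7.622, so τ_1 = 7.622 − 1.374 = 6.248 ms.
γ_1 = 24.90/6.248 = 3.985; β = √(1 − 1/γ²) = √0.9370.

β = 0.968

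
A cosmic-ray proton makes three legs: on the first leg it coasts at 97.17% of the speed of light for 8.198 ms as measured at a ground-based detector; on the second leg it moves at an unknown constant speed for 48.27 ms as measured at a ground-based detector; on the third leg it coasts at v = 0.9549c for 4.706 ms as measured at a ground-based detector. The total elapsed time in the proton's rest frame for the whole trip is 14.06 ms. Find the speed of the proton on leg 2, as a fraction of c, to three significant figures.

Leg 1: β = 0.9717; γ = 1/√(1 − 0.9717²) = 1/√0.05580 = 4.233; τ_1 = 8.198/4.233 = 1.937 ms.
Leg 2: speed unknown; τ_2 = 48.27/γ_2.
Leg 3: γ = 1/√(1 − 0.9549²) = 1/√0.08817 = 3.368; τ_3 = 4.706/3.368 = 1.397 ms.
Total proper time: 1.937 + τ_2 + 1.397 = 14.06, so τ_2 = 14.06 − 3.334 = 10.73 ms.
γ_2 = 48.27/10.73 = 4.500; β = √(1 − 1/γ²) = √0.9506.

β = 0.975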